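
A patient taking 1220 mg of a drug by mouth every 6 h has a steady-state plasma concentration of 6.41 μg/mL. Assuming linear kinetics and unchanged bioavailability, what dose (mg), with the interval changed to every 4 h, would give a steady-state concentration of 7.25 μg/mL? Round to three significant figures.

With linear kinetics, Css is proportional to dose rate (D/τ) at fixed clearance.
D₂ = D₁ × (Css,target / Css,current) × (τ₂/τ₁) = 1220 × (7.25/6.41) × (4/6) = 919.9 mg

920 mg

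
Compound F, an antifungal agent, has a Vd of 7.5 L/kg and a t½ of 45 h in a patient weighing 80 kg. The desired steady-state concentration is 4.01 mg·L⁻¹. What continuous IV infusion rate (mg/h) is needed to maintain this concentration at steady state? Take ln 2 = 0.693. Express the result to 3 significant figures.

37.1 mg/h

Vd = 7.5 L/kg × 80 kg = 600.0 L
CL = ln 2 · Vd / t½ = 0.693 × 600.0 / 45 = 9.240 L/h
Infusion rate = CL × Css = 9.240 × 4.01 = 37.05 mg/h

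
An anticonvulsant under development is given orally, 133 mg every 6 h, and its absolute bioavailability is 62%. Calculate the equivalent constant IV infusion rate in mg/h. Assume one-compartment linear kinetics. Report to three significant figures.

Equivalent systemic input: infusion rate = F·D/τ.
Rate = 0.62 × 133 / 6 = 13.74 mg/h

13.7 mg/h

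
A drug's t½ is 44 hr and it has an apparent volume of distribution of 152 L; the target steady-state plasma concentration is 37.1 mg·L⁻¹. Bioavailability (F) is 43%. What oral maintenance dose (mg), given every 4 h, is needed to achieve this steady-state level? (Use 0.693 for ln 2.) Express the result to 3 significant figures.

826 mg

CL = ln 2 · Vd / t½ = 0.693 × 152.0 / 44 = 2.394 L/h
D = CL × Css × τ / F = 2.394 × 37.1 × 4 / 0.43 = 826.2 mg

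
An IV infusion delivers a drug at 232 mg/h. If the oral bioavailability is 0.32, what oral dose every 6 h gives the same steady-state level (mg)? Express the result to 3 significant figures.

4350 mg

To maintain the same Css, the systemic dosing rate must be unchanged: F·D/τ = infusion rate.
D = rate × τ / F = 232 × 6 / 0.32 = 4350 mg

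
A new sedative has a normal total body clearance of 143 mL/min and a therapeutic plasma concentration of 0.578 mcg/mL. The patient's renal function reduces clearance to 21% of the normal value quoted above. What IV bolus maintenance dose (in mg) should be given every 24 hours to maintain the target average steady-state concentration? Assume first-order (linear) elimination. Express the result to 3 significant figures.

Convert clearance: 143 mL/min × 60 min/h ÷ 1000 mL/L = 8.580 L/h
Patient clearance = 0.21 × 8.580 = 1.802 L/h
At steady state, dose per interval replaces the amount cleared in that interval: D/τ = CL·Css.
D = CL × Css × τ = 1.802 × 0.578 × 24 = 25.00 mg

25.0 mg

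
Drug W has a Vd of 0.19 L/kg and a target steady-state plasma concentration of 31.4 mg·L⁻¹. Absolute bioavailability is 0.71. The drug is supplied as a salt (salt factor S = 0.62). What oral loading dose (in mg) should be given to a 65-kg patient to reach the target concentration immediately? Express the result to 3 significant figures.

Total Vd = 0.19 × 65 = 12.35 L
LD = Vd × C / F / S = 12.35 × 31.40 / 0.71 / 0.62 = 880.9 mg

881 mg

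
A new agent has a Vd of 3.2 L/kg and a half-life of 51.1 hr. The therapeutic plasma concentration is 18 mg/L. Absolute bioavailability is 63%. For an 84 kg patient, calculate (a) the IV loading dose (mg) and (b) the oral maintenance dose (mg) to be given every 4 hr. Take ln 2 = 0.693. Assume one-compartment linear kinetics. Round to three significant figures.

(a) 4840 mg; (b) 417 mg

Total Vd = 3.2 × 84 = 268.8 L
LD = Vd × C = 268.8 × 18 = 4838 mg
CL = 0.693 × Vd / t½ = 0.693 × 268.8 / 51.1 = 3.645 L/h
D = CL × Css × τ / F = 3.645 × 18 × 4 / 0.63 = 416.6 mg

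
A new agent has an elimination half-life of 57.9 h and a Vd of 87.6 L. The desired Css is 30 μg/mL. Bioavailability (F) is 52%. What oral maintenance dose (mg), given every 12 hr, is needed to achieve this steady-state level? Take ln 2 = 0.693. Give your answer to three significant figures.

726 mg

CL = 0.693 × Vd / t½ = 0.693 × 87.60 / 57.9 = 1.048 L/h
D = CL × Css × τ / F = 1.048 × 30 × 12 / 0.52 = 725.5 mg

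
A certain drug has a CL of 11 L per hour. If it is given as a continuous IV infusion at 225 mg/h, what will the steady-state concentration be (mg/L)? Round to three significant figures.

20.5 mg/L

Css = rate / CL = 225 / 11.00 = 20.45 mg/L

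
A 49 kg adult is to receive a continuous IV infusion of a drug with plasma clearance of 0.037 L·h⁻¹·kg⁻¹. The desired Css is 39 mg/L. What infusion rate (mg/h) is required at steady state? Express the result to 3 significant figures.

70.7 mg/h

CL = 0.037 L·h⁻¹·kg⁻¹ × 49 kg = 1.813 L/h
At steady state, infusion rate equals elimination rate: rate in = CL × Css.
R₀ = 1.813 × 39 = 70.71 mg/h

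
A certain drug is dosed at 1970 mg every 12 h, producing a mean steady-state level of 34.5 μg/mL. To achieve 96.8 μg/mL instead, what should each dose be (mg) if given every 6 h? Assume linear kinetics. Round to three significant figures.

For first-order elimination, Css ∝ F·D/(CL·τ); F and CL are unchanged, so Css ∝ D/τ.
D₂ = D₁ × (Css,target / Css,current) × (τ₂/τ₁) = 1970 × (96.8/34.5) × (6/12) = 2764 mg

2760 mg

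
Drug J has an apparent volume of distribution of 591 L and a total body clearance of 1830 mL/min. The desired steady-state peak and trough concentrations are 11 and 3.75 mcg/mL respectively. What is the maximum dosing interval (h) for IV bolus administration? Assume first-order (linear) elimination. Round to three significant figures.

5.79 h

CL = 1830 mL/min × 60/1000 = 109.8 L/h
k = CL / Vd = 109.8 / 591.0 = 0.1858 h⁻¹
Between IV bolus doses, concentration decays as C = C₀·e^(−kτ), so C_peak/C_trough = e^(kτ).
τ_max = ln(C_peak/C_trough) / k = ln(11/3.75) / 0.1858 = 1.076 / 0.1858 = 5.791 h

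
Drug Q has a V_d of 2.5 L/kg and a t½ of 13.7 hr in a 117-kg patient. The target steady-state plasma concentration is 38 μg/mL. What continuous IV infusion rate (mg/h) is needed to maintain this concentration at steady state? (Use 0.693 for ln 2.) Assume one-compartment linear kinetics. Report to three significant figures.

562 mg/h

Vd = 2.5 L/kg × 117 kg = 292.5 L
CL = 0.693 × Vd / t½ = 0.693 × 292.5 / 13.7 = 14.80 L/h
Infusion rate = CL × Css = 14.80 × 38 = 562.4 mg/h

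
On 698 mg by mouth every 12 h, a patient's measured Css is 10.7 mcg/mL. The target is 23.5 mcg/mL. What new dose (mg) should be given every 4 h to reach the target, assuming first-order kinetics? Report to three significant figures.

With linear kinetics, Css is proportional to dose rate (D/τ) at fixed clearance.
D₂ = D₁ × (Css,target / Css,current) × (τ₂/τ₁) = 698 × (23.5/10.7) × (4/12) = 511.0 mg

511 mg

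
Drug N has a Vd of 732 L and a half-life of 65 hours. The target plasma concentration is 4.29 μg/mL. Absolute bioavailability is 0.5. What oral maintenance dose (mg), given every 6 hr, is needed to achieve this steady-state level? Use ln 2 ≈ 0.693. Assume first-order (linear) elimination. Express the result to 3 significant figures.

402 mg

CL = 0.693 × Vd / t½ = 0.693 × 732.0 / 65 = 7.804 L/h
D = CL × Css × τ / F = 7.804 × 4.29 × 6 / 0.5 = 401.7 mg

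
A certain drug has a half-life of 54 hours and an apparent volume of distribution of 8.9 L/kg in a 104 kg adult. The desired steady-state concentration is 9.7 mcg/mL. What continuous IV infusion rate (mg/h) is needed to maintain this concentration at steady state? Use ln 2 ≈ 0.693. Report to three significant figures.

Total Vd = 8.9 × 104 = 925.6 L
CL = 0.693 × Vd / t½ = 0.693 × 925.6 / 54 = 11.88 L/h
Infusion rate = CL × Css = 11.88 × 9.7 = 115.2 mg/h

115 mg/h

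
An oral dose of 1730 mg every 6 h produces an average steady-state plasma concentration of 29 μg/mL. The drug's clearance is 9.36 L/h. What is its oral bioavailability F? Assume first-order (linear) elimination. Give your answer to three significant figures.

F·D/τ = CL·Css at steady state → F = CL·Css·τ / D.
F = 9.36 × 29 × 6 / 1730 = 0.941

0.941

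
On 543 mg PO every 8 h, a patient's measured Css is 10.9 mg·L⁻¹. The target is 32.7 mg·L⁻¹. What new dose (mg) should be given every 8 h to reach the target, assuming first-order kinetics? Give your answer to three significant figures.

1630 mg

With linear kinetics, Css is proportional to dose rate (D/τ) at fixed clearance.
D₂ = D₁ × (Css,target / Css,current) = 543 × 32.7/10.9 = 1629 mg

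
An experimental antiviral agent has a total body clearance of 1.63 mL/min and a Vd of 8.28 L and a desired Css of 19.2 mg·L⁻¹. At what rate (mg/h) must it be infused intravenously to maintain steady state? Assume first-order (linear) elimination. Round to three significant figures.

CL = 1.63 mL/min = 1.63 × 0.06 = 0.09780 L/h
R₀ = 0.09780 × 19.2 = 1.878 mg/h

1.88 mg/h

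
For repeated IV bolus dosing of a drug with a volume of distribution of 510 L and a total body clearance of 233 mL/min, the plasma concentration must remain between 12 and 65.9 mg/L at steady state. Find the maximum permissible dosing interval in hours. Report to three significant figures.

CL = 233 mL/min × 60/1000 = 13.98 L/h
k = CL / Vd = 13.98 / 510.0 = 0.02741 h⁻¹
Between IV bolus doses, concentration decays as C = C₀·e^(−kτ), so C_peak/C_trough = e^(kτ).
τ_max = ln(C_peak/C_trough) / k = ln(65.9/12) / 0.02741 = 1.703 / 0.02741 = 62.13 h

62.1 h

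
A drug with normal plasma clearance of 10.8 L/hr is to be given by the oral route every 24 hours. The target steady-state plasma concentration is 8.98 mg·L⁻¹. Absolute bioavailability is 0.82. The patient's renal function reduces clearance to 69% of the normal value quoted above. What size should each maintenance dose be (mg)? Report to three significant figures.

Patient clearance = 0.69 × 10.80 = 7.452 L/h
At steady state, dose per interval replaces the amount cleared in that interval: F·D/τ = CL·Css.
D = CL × Css × τ / F = 7.452 × 8.98 × 24 / 0.82 = 1959 mg

1960 mg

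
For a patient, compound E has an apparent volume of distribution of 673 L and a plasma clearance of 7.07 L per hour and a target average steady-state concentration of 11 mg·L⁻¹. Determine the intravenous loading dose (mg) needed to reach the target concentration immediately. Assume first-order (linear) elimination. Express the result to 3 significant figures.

LD = Vd × C = 673.0 × 11.00 = 7403 mg

7400 mg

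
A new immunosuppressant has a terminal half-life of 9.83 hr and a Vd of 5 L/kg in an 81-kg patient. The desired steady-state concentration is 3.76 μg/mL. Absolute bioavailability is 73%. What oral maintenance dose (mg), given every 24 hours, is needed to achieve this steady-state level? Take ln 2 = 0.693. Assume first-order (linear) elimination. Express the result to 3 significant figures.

Total Vd = 5 × 81 = 405.0 L
CL = 0.693 × Vd / t½ = 0.693 × 405.0 / 9.83 = 28.55 L/h
D = CL × Css × τ / F = 28.55 × 3.76 × 24 / 0.73 = 3529 mg

3530 mg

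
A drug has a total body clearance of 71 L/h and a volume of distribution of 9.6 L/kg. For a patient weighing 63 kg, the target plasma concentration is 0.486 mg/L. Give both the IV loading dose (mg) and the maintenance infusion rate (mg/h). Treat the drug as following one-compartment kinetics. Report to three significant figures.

Vd = 9.6 L/kg × 63 kg = 604.8 L
LD = Vd · C_target = 604.8 × 0.486 = 293.9 mg
Infusion rate = 71.00 L/h × 0.486 mg/L = 34.51 mg/h

(a) 294 mg; (b) 34.5 mg/h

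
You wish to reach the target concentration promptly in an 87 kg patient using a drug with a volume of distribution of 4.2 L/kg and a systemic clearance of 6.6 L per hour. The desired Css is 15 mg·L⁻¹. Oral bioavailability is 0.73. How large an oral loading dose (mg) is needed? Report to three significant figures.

7510 mg

Vd(total) = 87 kg × 4.2 L/kg = 365.4 L
Loading dose depends on Vd (not clearance): it fills the distribution volume.
LD = Vd × C / F = 365.4 × 15.00 / 0.73 = 7508 mg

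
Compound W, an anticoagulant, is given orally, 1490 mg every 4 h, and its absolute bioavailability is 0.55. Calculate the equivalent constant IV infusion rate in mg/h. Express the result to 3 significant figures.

Equivalent systemic input: infusion rate = F·D/τ.
Rate = 0.55 × 1490 / 4 = 204.9 mg/h

205 mg/h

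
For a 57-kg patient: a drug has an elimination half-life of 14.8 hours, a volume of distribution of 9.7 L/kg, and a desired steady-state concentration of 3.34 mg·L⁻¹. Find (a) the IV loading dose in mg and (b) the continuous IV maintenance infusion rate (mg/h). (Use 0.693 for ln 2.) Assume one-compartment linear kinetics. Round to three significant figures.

Vd = 9.7 L/kg × 57 kg = 552.9 L
LD = Vd × C = 552.9 × 3.34 = 1847 mg
CL = 0.693 × Vd / t½ = 0.693 × 552.9 / 14.8 = 25.89 L/h
Infusion rate = CL × Css = 25.89 × 3.34 = 86.47 mg/h

(a) 1850 mg; (b) 86.5 mg/h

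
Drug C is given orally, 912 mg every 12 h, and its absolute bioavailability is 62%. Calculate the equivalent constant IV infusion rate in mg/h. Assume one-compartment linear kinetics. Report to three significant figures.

47.1 mg/h

Equivalent systemic input: infusion rate = F·D/τ.
Rate = 0.62 × 912 / 12 = 47.12 mg/h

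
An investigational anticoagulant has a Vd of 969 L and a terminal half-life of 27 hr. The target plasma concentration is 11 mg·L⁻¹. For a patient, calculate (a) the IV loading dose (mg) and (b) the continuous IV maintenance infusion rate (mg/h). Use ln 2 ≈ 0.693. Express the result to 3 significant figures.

LD = Vd × C = 969.0 × 11 = 10660 mg
CL = 0.693 × Vd / t½ = 0.693 × 969.0 / 27 = 24.87 L/h
Infusion rate = CL × Css = 24.87 × 11 = 273.6 mg/h

(a) 10700 mg; (b) 274 mg/h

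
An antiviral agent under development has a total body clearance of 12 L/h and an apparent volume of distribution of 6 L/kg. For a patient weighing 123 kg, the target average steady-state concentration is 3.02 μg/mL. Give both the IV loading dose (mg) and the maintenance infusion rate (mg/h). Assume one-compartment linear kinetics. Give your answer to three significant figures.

(a) 2230 mg; (b) 36.2 mg/h

Vd = 6 L/kg × 123 kg = 738.0 L
LD = Vd · C_target = 738.0 × 3.02 = 2229 mg
Infusion rate = 12.00 L/h × 3.02 mg/L = 36.24 mg/h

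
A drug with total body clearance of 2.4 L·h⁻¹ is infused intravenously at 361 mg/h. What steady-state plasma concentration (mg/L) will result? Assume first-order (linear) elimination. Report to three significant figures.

Css = rate / CL = 361 / 2.400 = 150.4 mg/L

150 mg/L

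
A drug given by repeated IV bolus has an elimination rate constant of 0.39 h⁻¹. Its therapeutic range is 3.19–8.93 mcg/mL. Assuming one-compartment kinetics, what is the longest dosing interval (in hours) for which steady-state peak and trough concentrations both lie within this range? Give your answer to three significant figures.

Between IV bolus doses, concentration decays as C = C₀·e^(−kτ), so C_peak/C_trough = e^(kτ).
τ_max = ln(C_peak/C_trough) / k = ln(8.93/3.19) / 0.3900 = 1.029 / 0.3900 = 2.638 h

2.64 h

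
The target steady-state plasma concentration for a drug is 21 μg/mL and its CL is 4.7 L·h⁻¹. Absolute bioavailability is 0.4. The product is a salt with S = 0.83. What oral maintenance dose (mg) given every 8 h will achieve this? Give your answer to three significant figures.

2380 mg

D = CL × Css × τ / F / S = 4.700 × 21 × 8 / 0.4 / 0.83 = 2378 mg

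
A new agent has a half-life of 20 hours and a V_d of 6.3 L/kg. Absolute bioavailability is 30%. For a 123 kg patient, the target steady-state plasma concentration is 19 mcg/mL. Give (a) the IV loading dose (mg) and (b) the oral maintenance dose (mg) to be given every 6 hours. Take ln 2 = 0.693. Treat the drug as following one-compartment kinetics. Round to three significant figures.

Vd = 6.3 L/kg × 123 kg = 774.9 L
LD = Vd × C = 774.9 × 19 = 14720 mg
CL = 0.693 × Vd / t½ = 0.693 × 774.9 / 20 = 26.85 L/h
D = CL × Css × τ / F = 26.85 × 19 × 6 / 0.3 = 10200 mg

(a) 14700 mg; (b) 10200 mg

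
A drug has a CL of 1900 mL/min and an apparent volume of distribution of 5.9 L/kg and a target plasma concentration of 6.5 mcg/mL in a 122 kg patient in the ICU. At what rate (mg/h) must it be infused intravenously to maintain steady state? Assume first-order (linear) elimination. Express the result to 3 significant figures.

CL = 1900 mL/min × 60/1000 = 114.0 L/h
Infusion rate = CL · Css = 114.0 L/h × 6.5 mg/L = 741.0 mg/h

741 mg/h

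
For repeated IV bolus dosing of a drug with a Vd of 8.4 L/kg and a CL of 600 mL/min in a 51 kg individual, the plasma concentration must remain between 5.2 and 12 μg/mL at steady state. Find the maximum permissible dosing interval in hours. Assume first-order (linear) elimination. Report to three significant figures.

9.95 h

Vd = 8.4 L/kg × 51 kg = 428.4 L
Convert clearance: 600 mL/min × 60 min/h ÷ 1000 mL/L = 36.00 L/h
k = CL / Vd = 36.00 / 428.4 = 0.08403 h⁻¹
Between IV bolus doses, concentration decays as C = C₀·e^(−kτ), so C_peak/C_trough = e^(kτ).
τ_max = ln(C_peak/C_trough) / k = ln(12/5.2) / 0.08403 = 0.8362 / 0.08403 = 9.951 h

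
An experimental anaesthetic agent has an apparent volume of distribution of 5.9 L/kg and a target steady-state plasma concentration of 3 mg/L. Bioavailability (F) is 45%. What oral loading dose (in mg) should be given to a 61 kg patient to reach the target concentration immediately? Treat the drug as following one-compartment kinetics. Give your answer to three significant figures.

Vd(total) = 61 kg × 5.9 L/kg = 359.9 L
The loading dose fills Vd to the target concentration.
LD = Vd × C / F = 359.9 × 3.000 / 0.45 = 2399 mg

2400 mg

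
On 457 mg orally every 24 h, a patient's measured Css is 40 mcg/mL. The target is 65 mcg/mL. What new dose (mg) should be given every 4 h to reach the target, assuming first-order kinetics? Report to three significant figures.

For first-order elimination, Css ∝ F·D/(CL·τ); F and CL are unchanged, so Css ∝ D/τ.
D₂ = D₁ × (Css,target / Css,current) × (τ₂/τ₁) = 457 × (65/40) × (4/24) = 123.8 mg

124 mg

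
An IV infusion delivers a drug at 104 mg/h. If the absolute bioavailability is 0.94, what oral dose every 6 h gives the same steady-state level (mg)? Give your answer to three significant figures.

664 mg

To maintain the same Css, the systemic dosing rate must be unchanged: F·D/τ = infusion rate.
D = rate × τ / F = 104 × 6 / 0.94 = 663.8 mg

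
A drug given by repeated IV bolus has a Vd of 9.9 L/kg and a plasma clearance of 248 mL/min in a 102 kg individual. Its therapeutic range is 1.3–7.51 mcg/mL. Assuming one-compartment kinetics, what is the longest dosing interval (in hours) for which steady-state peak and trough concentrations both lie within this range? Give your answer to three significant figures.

119 h

Vd(total) = 102 kg × 9.9 L/kg = 1010 L
Convert clearance: 248 mL/min × 60 min/h ÷ 1000 mL/L = 14.88 L/h
k = CL / Vd = 14.88 / 1010 = 0.01473 h⁻¹
Between IV bolus doses, concentration decays as C = C₀·e^(−kτ), so C_peak/C_trough = e^(kτ).
τ_max = ln(C_peak/C_trough) / k = ln(7.51/1.3) / 0.01473 = 1.754 / 0.01473 = 119.1 h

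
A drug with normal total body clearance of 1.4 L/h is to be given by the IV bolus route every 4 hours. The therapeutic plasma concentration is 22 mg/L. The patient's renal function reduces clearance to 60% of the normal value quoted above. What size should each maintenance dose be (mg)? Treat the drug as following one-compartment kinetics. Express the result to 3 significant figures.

Patient clearance = 0.6 × 1.400 = 0.8400 L/h
D = CL × Css × τ = 0.8400 × 22 × 4 = 73.92 mg

73.9 mg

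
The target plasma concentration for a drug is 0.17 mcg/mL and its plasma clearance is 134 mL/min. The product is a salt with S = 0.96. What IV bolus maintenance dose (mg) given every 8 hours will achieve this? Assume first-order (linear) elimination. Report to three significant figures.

Convert clearance: 134 mL/min × 60 min/h ÷ 1000 mL/L = 8.040 L/h
D = CL × Css × τ / S = 8.040 × 0.17 × 8 / 0.96 = 11.39 mg

11.4 mg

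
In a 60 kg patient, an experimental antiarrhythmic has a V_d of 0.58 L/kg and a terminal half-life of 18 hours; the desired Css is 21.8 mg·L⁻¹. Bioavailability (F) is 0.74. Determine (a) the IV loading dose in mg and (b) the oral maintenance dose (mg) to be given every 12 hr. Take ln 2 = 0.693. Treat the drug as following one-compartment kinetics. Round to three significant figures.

(a) 759 mg; (b) 474 mg

Vd(total) = 60 kg × 0.58 L/kg = 34.80 L
LD = Vd × C = 34.80 × 21.8 = 758.6 mg
CL = 0.693 × Vd / t½ = 0.693 × 34.80 / 18 = 1.340 L/h
D = CL × Css × τ / F = 1.340 × 21.8 × 12 / 0.74 = 473.7 mg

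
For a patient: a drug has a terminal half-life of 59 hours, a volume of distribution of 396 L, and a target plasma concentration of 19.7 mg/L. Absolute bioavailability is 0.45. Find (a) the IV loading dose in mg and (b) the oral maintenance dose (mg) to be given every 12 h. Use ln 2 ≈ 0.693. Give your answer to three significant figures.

LD = Vd × C = 396.0 × 19.7 = 7801 mg
CL = 0.693 × Vd / t½ = 0.693 × 396.0 / 59 = 4.651 L/h
D = CL × Css × τ / F = 4.651 × 19.7 × 12 / 0.45 = 2443 mg

(a) 7800 mg; (b) 2440 mg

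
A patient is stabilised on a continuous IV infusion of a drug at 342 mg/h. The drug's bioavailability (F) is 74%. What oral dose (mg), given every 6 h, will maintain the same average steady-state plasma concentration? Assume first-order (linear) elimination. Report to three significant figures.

To maintain the same Css, the systemic dosing rate must be unchanged: F·D/τ = infusion rate.
D = rate × τ / F = 342 × 6 / 0.74 = 2773 mg

2770 mg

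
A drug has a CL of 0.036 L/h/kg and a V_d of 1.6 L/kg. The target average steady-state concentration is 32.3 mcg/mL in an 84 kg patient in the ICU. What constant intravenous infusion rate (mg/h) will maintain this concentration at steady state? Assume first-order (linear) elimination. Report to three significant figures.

97.7 mg/h

CL = 0.036 L/h/kg × 84 kg = 3.024 L/h
Maintenance depends on clearance, not Vd — rate in must match rate out.
Rate = CL × Css = 3.024 × 32.3 = 97.68 mg/h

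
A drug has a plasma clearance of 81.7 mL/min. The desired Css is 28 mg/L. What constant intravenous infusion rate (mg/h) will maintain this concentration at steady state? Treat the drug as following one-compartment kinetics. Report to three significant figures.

137 mg/h

CL = 81.7 mL/min = 81.7 × 0.06 = 4.902 L/h
R₀ = 4.902 × 28 = 137.3 mg/h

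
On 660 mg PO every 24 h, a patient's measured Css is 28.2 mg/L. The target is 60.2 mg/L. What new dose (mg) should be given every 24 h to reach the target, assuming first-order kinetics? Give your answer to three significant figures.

1410 mg

For first-order elimination, Css ∝ F·D/(CL·τ); F and CL are unchanged, so Css ∝ D/τ.
D₂ = D₁ × (Css,target / Css,current) = 660 × 60.2/28.2 = 1409 mg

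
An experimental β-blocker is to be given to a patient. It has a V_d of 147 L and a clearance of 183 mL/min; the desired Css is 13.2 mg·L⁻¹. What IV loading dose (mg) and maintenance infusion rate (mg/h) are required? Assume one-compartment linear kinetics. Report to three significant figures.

Loading: fill Vd to C_target → 147.0 L × 13.2 mg/L = 1940 mg
CL = 183 mL/min = 183 × 0.06 = 10.98 L/h
Infusion rate = 10.98 L/h × 13.2 mg/L = 144.9 mg/h

(a) 1940 mg; (b) 145 mg/h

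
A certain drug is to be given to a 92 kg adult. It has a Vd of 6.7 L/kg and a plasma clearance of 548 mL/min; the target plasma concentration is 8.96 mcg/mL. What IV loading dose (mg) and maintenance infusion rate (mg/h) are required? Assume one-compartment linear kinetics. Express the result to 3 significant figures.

Total Vd = 6.7 × 92 = 616.4 L
LD = Vd · C_target = 616.4 × 8.96 = 5523 mg
CL = 548 mL/min = 548 × 0.06 = 32.88 L/h
Maintenance: replace elimination → rate = CL × Css = 32.88 × 8.96 = 294.6 mg/h

(a) 5520 mg; (b) 295 mg/h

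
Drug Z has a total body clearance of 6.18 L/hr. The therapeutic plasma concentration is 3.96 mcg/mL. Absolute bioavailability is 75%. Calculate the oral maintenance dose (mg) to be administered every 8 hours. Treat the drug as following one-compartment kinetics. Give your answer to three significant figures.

261 mg

D = CL × Css × τ / F = 6.180 × 3.96 × 8 / 0.75 = 261.0 mg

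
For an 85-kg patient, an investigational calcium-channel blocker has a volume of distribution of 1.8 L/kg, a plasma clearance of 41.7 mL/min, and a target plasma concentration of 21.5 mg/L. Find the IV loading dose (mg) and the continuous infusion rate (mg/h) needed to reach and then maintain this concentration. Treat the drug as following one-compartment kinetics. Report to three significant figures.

Vd = 1.8 L/kg × 85 kg = 153.0 L
Loading dose = Vd × C = 153.0 × 21.5 = 3290 mg
CL = 41.7 mL/min = 41.7 × 0.06 = 2.502 L/h
Maintenance: replace elimination → rate = CL × Css = 2.502 × 21.5 = 53.79 mg/h

(a) 3290 mg; (b) 53.8 mg/h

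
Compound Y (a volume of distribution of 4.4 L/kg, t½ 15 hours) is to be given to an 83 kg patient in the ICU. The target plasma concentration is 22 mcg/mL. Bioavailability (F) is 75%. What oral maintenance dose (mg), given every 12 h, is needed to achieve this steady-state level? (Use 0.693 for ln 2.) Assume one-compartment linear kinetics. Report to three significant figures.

5940 mg

Total Vd = 4.4 × 83 = 365.2 L
CL = ln 2 · Vd / t½ = 0.693 × 365.2 / 15 = 16.87 L/h
D = CL × Css × τ / F = 16.87 × 22 × 12 / 0.75 = 5938 mg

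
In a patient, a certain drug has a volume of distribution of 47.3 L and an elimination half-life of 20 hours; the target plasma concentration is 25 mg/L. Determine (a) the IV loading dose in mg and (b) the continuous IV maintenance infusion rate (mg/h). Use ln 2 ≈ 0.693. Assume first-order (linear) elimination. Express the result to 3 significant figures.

(a) 1180 mg; (b) 41.0 mg/h

LD = Vd × C = 47.30 × 25 = 1183 mg
CL = 0.693 × Vd / t½ = 0.693 × 47.30 / 20 = 1.639 L/h
Infusion rate = CL × Css = 1.639 × 25 = 40.98 mg/h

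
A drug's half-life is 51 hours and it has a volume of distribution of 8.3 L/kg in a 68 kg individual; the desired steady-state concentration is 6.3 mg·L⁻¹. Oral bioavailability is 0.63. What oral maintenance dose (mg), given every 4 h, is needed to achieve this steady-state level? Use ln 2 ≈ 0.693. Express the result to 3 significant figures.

Total Vd = 8.3 × 68 = 564.4 L
CL = ln 2 · Vd / t½ = 0.693 × 564.4 / 51 = 7.669 L/h
D = CL × Css × τ / F = 7.669 × 6.3 × 4 / 0.63 = 306.8 mg

307 mg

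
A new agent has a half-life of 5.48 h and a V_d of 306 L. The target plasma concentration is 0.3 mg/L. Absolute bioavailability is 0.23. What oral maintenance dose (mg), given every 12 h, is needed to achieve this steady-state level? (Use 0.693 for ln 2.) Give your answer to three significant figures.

k = 0.693/5.48 = 0.1265 h⁻¹, so CL = k·Vd = 0.1265 × 306.0 = 38.71 L/h
D = CL × Css × τ / F = 38.71 × 0.3 × 12 / 0.23 = 605.9 mg

606 mg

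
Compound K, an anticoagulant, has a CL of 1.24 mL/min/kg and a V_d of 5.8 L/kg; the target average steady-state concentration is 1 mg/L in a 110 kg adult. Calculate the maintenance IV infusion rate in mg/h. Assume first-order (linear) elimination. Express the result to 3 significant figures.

CL = 1.24 mL/min/kg × 110 kg = 136.4 mL/min = 136.4 × 60/1000 = 8.184 L/h
R₀ = 8.184 × 1 = 8.184 mg/h

8.18 mg/h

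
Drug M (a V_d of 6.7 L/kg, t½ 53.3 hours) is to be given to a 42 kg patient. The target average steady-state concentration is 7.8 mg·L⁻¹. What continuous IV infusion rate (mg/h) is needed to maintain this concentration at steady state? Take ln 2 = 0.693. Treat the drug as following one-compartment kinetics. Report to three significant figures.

28.5 mg/h

Vd(total) = 42 kg × 6.7 L/kg = 281.4 L
k = 0.693/53.3 = 0.01300 h⁻¹, so CL = k·Vd = 0.01300 × 281.4 = 3.658 L/h
Infusion rate = CL × Css = 3.658 × 7.8 = 28.53 mg/h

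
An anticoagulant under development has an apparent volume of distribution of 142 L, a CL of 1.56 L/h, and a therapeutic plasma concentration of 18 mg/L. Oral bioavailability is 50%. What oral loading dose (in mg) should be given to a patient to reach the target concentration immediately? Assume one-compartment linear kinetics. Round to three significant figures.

5110 mg

LD = Vd × C / F = 142.0 × 18.00 / 0.5 = 5112 mg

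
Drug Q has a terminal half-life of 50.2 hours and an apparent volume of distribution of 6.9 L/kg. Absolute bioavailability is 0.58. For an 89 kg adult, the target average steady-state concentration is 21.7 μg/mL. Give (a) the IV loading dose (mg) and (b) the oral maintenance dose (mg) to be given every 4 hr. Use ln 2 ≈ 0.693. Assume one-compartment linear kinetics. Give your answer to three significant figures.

Vd(total) = 89 kg × 6.9 L/kg = 614.1 L
LD = Vd × C = 614.1 × 21.7 = 13330 mg
CL = 0.693 × Vd / t½ = 0.693 × 614.1 / 50.2 = 8.478 L/h
D = CL × Css × τ / F = 8.478 × 21.7 × 4 / 0.58 = 1269 mg

(a) 13300 mg; (b) 1270 mg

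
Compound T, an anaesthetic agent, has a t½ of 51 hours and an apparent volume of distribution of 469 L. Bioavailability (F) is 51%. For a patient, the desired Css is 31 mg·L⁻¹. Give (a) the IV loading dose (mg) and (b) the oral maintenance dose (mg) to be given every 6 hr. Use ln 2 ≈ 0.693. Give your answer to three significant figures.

(a) 14500 mg; (b) 2320 mg

LD = Vd × C = 469.0 × 31 = 14540 mg
CL = 0.693 × Vd / t½ = 0.693 × 469.0 / 51 = 6.373 L/h
D = CL × Css × τ / F = 6.373 × 31 × 6 / 0.51 = 2324 mg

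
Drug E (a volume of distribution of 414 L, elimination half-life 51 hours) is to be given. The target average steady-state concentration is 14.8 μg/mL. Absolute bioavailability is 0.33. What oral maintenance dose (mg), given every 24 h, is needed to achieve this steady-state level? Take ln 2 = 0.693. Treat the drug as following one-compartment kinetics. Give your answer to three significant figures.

CL = 0.693 × Vd / t½ = 0.693 × 414.0 / 51 = 5.626 L/h
D = CL × Css × τ / F = 5.626 × 14.8 × 24 / 0.33 = 6056 mg

6060 mg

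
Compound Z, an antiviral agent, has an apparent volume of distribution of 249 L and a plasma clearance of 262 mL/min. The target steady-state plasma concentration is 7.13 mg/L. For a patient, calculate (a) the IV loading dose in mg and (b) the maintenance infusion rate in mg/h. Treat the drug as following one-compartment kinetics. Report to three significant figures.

Loading dose = Vd × C = 249.0 × 7.13 = 1775 mg
Convert clearance: 262 mL/min × 60 min/h ÷ 1000 mL/L = 15.72 L/h
Maintenance: replace elimination → rate = CL × Css = 15.72 × 7.13 = 112.1 mg/h

(a) 1780 mg; (b) 112 mg/h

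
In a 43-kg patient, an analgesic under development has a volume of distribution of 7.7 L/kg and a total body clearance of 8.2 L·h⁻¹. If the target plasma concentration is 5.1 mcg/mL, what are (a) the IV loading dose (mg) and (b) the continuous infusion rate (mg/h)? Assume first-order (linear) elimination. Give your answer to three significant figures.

Vd = 7.7 L/kg × 43 kg = 331.1 L
Loading dose = Vd × C = 331.1 × 5.1 = 1689 mg
Maintenance infusion rate = CL × Css = 8.200 × 5.1 = 41.82 mg/h

(a) 1690 mg; (b) 41.8 mg/h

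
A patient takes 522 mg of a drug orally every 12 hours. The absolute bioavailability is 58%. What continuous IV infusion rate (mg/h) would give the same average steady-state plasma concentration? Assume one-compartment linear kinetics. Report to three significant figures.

Equivalent systemic input: infusion rate = F·D/τ.
Rate = 0.58 × 522 / 12 = 25.23 mg/h

25.2 mg/h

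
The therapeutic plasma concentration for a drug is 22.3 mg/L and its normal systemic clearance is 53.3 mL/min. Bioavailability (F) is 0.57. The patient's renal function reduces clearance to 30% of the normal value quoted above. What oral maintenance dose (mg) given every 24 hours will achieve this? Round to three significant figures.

Convert clearance: 53.3 mL/min × 60 min/h ÷ 1000 mL/L = 3.198 L/h
Patient clearance = 0.3 × 3.198 = 0.9594 L/h
D = CL × Css × τ / F = 0.9594 × 22.3 × 24 / 0.57 = 900.8 mg

901 mg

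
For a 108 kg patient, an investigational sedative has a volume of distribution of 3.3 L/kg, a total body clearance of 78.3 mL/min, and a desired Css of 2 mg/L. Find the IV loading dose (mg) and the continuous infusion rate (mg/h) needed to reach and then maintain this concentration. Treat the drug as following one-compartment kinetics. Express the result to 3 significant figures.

Total Vd = 3.3 × 108 = 356.4 L
LD = Vd · C_target = 356.4 × 2 = 712.8 mg
Convert clearance: 78.3 mL/min × 60 min/h ÷ 1000 mL/L = 4.698 L/h
Infusion rate = 4.698 L/h × 2 mg/L = 9.396 mg/h

(a) 713 mg; (b) 9.40 mg/h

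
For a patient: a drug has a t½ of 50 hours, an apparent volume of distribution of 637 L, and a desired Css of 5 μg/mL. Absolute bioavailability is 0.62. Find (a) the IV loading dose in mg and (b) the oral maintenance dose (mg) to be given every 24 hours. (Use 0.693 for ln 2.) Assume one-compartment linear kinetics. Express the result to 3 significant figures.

(a) 3190 mg; (b) 1710 mg

LD = Vd × C = 637.0 × 5 = 3185 mg
CL = 0.693 × Vd / t½ = 0.693 × 637.0 / 50 = 8.829 L/h
D = CL × Css × τ / F = 8.829 × 5 × 24 / 0.62 = 1709 mg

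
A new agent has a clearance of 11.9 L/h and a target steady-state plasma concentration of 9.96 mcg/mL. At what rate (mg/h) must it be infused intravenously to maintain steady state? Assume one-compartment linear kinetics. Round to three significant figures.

119 mg/h

At steady state, infusion rate equals elimination rate: rate in = CL × Css.
Infusion rate = CL · Css = 11.90 L/h × 9.96 mg/L = 118.5 mg/h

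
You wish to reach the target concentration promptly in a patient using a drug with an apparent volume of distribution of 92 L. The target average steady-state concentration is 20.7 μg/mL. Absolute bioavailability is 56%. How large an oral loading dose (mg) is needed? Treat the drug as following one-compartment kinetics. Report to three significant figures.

3400 mg

LD = Vd × C / F = 92.00 × 20.70 / 0.56 = 3401 mg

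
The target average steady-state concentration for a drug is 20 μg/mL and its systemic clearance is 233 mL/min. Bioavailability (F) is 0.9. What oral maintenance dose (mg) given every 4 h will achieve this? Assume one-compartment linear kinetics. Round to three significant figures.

1240 mg

Convert clearance: 233 mL/min × 60 min/h ÷ 1000 mL/L = 13.98 L/h
D = CL × Css × τ / F = 13.98 × 20 × 4 / 0.9 = 1243 mg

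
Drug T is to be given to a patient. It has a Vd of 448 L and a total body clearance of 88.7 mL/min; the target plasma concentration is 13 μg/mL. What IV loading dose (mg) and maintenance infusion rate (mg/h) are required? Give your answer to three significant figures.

Loading: fill Vd to C_target → 448.0 L × 13 mg/L = 5824 mg
CL = 88.7 mL/min × 60/1000 = 5.322 L/h
Maintenance: replace elimination → rate = CL × Css = 5.322 × 13 = 69.19 mg/h

(a) 5820 mg; (b) 69.2 mg/h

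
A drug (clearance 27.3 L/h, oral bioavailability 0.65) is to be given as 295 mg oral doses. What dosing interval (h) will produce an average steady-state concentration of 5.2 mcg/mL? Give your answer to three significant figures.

F·D/τ = CL·Css → τ = F·D / (CL·Css).
τ = 0.65 × 295 / (27.3 × 5.2) = 1.351 h

1.35 h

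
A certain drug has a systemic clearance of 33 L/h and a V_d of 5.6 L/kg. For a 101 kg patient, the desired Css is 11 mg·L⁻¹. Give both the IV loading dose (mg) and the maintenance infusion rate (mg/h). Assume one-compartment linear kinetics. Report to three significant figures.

Total Vd = 5.6 × 101 = 565.6 L
LD = Vd · C_target = 565.6 × 11 = 6222 mg
Infusion rate = 33.00 L/h × 11 mg/L = 363.0 mg/h

(a) 6220 mg; (b) 363 mg/h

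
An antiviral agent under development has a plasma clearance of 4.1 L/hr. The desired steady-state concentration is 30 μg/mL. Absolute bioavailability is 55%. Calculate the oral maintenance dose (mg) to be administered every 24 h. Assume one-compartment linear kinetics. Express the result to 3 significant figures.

D = CL × Css × τ / F = 4.100 × 30 × 24 / 0.55 = 5367 mg

5370 mg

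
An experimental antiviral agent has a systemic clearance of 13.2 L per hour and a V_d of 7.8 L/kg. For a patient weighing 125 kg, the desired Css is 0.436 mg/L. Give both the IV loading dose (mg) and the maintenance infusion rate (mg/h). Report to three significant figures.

(a) 425 mg; (b) 5.76 mg/h

Total Vd = 7.8 × 125 = 975.0 L
Loading: fill Vd to C_target → 975.0 L × 0.436 mg/L = 425.1 mg
Maintenance: replace elimination → rate = CL × Css = 13.20 × 0.436 = 5.755 mg/h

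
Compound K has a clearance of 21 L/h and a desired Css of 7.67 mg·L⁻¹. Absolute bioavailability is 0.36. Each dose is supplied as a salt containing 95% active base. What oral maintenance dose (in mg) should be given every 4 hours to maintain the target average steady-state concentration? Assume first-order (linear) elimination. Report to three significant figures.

1880 mg

D = CL × Css × τ / F / S = 21.00 × 7.67 × 4 / 0.36 / 0.95 = 1884 mg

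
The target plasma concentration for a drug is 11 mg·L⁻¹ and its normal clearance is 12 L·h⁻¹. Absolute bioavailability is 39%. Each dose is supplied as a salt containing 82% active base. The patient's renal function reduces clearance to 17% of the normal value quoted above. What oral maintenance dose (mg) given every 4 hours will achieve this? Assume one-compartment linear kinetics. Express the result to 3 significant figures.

Patient clearance = 0.17 × 12.00 = 2.040 L/h
D = CL × Css × τ / F / S = 2.040 × 11 × 4 / 0.39 / 0.82 = 280.7 mg

281 mg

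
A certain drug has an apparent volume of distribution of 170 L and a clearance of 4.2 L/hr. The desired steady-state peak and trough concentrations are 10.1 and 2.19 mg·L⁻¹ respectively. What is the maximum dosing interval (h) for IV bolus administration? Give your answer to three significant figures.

k = CL / Vd = 4.200 / 170.0 = 0.02471 h⁻¹
Between IV bolus doses, concentration decays as C = C₀·e^(−kτ), so C_peak/C_trough = e^(kτ).
τ_max = ln(C_peak/C_trough) / k = ln(10.1/2.19) / 0.02471 = 1.529 / 0.02471 = 61.88 h

61.9 h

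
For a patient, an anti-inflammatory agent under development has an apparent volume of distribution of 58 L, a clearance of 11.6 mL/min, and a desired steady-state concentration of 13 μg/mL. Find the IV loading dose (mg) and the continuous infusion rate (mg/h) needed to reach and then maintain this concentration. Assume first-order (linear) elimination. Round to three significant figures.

Loading dose = Vd × C = 58.00 × 13 = 754.0 mg
CL = 11.6 mL/min × 60/1000 = 0.6960 L/h
Maintenance: replace elimination → rate = CL × Css = 0.6960 × 13 = 9.048 mg/h

(a) 754 mg; (b) 9.05 mg/h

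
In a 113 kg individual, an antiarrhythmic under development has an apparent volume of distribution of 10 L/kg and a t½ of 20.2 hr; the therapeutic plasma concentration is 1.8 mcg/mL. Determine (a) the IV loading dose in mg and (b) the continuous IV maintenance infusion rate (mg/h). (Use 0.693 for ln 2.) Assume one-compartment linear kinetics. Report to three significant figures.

Vd(total) = 113 kg × 10 L/kg = 1130 L
LD = Vd × C = 1130 × 1.8 = 2034 mg
CL = 0.693 × Vd / t½ = 0.693 × 1130 / 20.2 = 38.77 L/h
Infusion rate = CL × Css = 38.77 × 1.8 = 69.79 mg/h

(a) 2030 mg; (b) 69.8 mg/h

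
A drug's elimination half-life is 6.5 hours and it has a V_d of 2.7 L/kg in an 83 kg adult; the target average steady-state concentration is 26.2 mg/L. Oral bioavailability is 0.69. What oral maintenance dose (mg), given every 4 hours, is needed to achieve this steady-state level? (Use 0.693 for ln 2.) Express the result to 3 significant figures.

Total Vd = 2.7 × 83 = 224.1 L
k = 0.693/6.5 = 0.1066 h⁻¹, so CL = k·Vd = 0.1066 × 224.1 = 23.89 L/h
D = CL × Css × τ / F = 23.89 × 26.2 × 4 / 0.69 = 3629 mg

3630 mg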